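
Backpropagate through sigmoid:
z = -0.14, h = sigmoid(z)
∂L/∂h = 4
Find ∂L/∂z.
∂L/∂z = 0.9951

σ(-0.14) = 0.4651
σ'(-0.14) = σ(-0.14)(1 - σ(-0.14)) = 0.4651 × 0.5349 = 0.2488
∂L/∂z = ∂L/∂h · σ'(z) = 4 × 0.2488 = 0.9951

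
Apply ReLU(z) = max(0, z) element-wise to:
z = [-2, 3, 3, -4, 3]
h = [0, 3, 3, 0, 3]

ReLU applied element-wise: max(0,-2)=0, max(0,3)=3, max(0,3)=3, max(0,-4)=0, max(0,3)=3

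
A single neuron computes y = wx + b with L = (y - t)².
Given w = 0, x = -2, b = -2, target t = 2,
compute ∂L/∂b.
∂L/∂b = -8

y = wx + b = (0)(-2) + -2 = -2
∂L/∂y = 2(y - t) = 2(-2 - 2) = -8
∂y/∂b = 1
∂L/∂b = ∂L/∂y · ∂y/∂b = -8 × 1 = -8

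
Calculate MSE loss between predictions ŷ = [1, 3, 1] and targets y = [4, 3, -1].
MSE = 4.333

MSE = (1/3)((1-4)² + (3-3)² + (1--1)²) = (1/3)(9 + 0 + 4) = 4.333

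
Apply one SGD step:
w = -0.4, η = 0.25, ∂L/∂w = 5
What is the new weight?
w_new = -1.65

w_new = w - η·∂L/∂w = -0.4 - 0.25×(5) = -0.4 - (1.25) = -1.65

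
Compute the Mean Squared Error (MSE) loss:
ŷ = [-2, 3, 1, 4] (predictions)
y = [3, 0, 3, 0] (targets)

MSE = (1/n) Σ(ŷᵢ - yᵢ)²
MSE = 13.5

MSE = (1/4)((-2-3)² + (3-0)² + (1-3)² + (4-0)²) = (1/4)(25 + 9 + 4 + 16) = 13.5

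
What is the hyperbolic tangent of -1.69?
-0.9341

tanh(-1.69) = (e^(-1.69) - e^(1.69))/(e^(-1.69) + e^(1.69)) = -0.9341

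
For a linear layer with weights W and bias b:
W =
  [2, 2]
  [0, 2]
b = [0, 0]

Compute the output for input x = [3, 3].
y = [12, 6]

Wx = [2×3 + 2×3, 0×3 + 2×3]
   = [12, 6]
y = Wx + b = [12 + 0, 6 + 0] = [12, 6]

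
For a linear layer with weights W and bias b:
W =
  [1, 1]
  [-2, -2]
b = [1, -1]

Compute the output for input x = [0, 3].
y = [4, -7]

Wx = [1×0 + 1×3, -2×0 + -2×3]
   = [3, -6]
y = Wx + b = [3 + 1, -6 + -1] = [4, -7]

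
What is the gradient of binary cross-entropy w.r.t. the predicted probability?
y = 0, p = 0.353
∂L/∂p = 1.546

∂L/∂p = -y/p + (1-y)/(1-p) = 0 + 1/0.647 = 1.546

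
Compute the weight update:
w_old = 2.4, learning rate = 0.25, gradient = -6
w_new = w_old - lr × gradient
w_new = 3.9

w_new = w - η·∂L/∂w = 2.4 - 0.25×(-6) = 2.4 - (-1.5) = 3.9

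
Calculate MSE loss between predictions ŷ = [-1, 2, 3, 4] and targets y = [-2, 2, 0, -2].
MSE = 11.5

MSE = (1/4)((-1--2)² + (2-2)² + (3-0)² + (4--2)²) = (1/4)(1 + 0 + 9 + 36) = 11.5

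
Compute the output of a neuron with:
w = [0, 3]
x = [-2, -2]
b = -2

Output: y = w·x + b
y = -8

y = (0)(-2) + (3)(-2) + -2 = -8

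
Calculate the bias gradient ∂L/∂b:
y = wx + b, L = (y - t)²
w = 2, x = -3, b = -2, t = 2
∂L/∂b = -20

y = wx + b = (2)(-3) + -2 = -8
∂L/∂y = 2(y - t) = 2(-8 - 2) = -20
∂y/∂b = 1
∂L/∂b = ∂L/∂y · ∂y/∂b = -20 × 1 = -20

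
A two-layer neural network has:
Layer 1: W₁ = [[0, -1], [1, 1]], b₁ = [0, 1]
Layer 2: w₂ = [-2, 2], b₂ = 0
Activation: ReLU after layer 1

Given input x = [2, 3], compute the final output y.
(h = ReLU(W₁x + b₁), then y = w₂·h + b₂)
y = 12

Layer 1 pre-activation: z₁ = [-3, 6]
After ReLU: h = [0, 6]
Layer 2 output: y = -2×0 + 2×6 + 0 = 12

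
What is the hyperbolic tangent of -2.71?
-0.9912

tanh(-2.71) = (e^(-2.71) - e^(2.71))/(e^(-2.71) + e^(2.71)) = -0.9912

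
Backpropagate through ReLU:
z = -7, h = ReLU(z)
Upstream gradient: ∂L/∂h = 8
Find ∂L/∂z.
∂L/∂z = 0

h = ReLU(-7) = 0
Since z < 0: ∂h/∂z = 0
∂L/∂z = ∂L/∂h · ∂h/∂z = 8 × 0 = 0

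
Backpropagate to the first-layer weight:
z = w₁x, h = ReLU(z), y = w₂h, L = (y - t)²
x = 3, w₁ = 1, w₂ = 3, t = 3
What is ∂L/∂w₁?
∂L/∂w₁ = 108

Forward pass:
z = w₁x = 1×3 = 3
h = ReLU(3) = 3
y = w₂h = 3×3 = 9

Backward pass:
∂L/∂y = 2(y - t) = 2(9 - 3) = 12
∂y/∂h = w₂ = 3
∂h/∂z = 1 (ReLU derivative)
∂z/∂w₁ = x = 3

∂L/∂w₁ = 12 × 3 × 1 × 3 = 108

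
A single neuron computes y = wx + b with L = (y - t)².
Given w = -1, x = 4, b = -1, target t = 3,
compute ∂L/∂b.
∂L/∂b = -16

y = wx + b = (-1)(4) + -1 = -5
∂L/∂y = 2(y - t) = 2(-5 - 3) = -16
∂y/∂b = 1
∂L/∂b = ∂L/∂y · ∂y/∂b = -16 × 1 = -16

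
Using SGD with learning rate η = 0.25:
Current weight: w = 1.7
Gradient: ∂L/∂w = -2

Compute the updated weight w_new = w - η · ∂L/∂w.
w_new = 2.2

w_new = w - η·∂L/∂w = 1.7 - 0.25×(-2) = 1.7 - (-0.5) = 2.2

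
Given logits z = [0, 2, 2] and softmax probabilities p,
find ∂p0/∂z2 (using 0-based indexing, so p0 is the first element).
∂p0/∂z2 = -0.02968

p = softmax(z) = [0.06338, 0.4683, 0.4683]
p0 = 0.06338, p2 = 0.4683

∂p0/∂z2 = -p0 × p2 = -0.06338 × 0.4683 = -0.02968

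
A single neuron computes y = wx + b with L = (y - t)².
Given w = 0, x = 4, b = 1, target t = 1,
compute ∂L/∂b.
∂L/∂b = 0

y = wx + b = (0)(4) + 1 = 1
∂L/∂y = 2(y - t) = 2(1 - 1) = 0
∂y/∂b = 1
∂L/∂b = ∂L/∂y · ∂y/∂b = 0 × 1 = 0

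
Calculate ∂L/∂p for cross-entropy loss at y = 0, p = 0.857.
∂L/∂p = 6.993

∂L/∂p = -y/p + (1-y)/(1-p) = 0 + 1/0.143 = 6.993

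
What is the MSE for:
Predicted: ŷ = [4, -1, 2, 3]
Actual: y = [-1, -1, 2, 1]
MSE = 7.25

MSE = (1/4)((4--1)² + (-1--1)² + (2-2)² + (3-1)²) = (1/4)(25 + 0 + 0 + 4) = 7.25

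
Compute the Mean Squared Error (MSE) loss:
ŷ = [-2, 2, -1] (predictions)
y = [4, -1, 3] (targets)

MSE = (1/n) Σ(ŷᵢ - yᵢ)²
MSE = 20.33

MSE = (1/3)((-2-4)² + (2--1)² + (-1-3)²) = (1/3)(36 + 9 + 16) = 20.33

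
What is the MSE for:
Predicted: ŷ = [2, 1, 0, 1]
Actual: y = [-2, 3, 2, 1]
MSE = 6

MSE = (1/4)((2--2)² + (1-3)² + (0-2)² + (1-1)²) = (1/4)(16 + 4 + 4 + 0) = 6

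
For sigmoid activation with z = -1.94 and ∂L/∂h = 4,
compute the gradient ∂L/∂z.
∂L/∂z = 0.4394

σ(-1.94) = 0.1256
σ'(-1.94) = σ(-1.94)(1 - σ(-1.94)) = 0.1256 × 0.8744 = 0.1099
∂L/∂z = ∂L/∂h · σ'(z) = 4 × 0.1099 = 0.4394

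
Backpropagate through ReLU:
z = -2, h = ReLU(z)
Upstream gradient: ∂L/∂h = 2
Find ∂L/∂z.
∂L/∂z = 0

h = ReLU(-2) = 0
Since z < 0: ∂h/∂z = 0
∂L/∂z = ∂L/∂h · ∂h/∂z = 2 × 0 = 0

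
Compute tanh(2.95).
0.9945

tanh(2.95) = (e^(2.95) - e^(-2.95))/(e^(2.95) + e^(-2.95)) = 0.9945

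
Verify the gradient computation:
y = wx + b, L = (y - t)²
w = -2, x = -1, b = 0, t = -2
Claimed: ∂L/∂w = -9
Incorrect

y = (-2)(-1) + 0 = 2
∂L/∂y = 2(y - t) = 2(2 - -2) = 8
∂y/∂w = x = -1
∂L/∂w = 8 × -1 = -8

Claimed value: -9
Incorrect: The correct gradient is -8.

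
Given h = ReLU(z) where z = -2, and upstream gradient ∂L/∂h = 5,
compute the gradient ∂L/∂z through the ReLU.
∂L/∂z = 0

h = ReLU(-2) = 0
Since z < 0: ∂h/∂z = 0
∂L/∂z = ∂L/∂h · ∂h/∂z = 5 × 0 = 0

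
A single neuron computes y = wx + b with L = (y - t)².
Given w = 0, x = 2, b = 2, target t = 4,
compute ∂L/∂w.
∂L/∂w = -8

y = wx + b = (0)(2) + 2 = 2
∂L/∂y = 2(y - t) = 2(2 - 4) = -4
∂y/∂w = x = 2
∂L/∂w = ∂L/∂y · ∂y/∂w = -4 × 2 = -8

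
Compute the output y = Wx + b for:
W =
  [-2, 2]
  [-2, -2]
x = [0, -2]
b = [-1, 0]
y = [-5, 4]

Wx = [-2×0 + 2×-2, -2×0 + -2×-2]
   = [-4, 4]
y = Wx + b = [-4 + -1, 4 + 0] = [-5, 4]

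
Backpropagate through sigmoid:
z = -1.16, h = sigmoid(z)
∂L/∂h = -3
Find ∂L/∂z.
∂L/∂z = -0.5451

σ(-1.16) = 0.2387
σ'(-1.16) = σ(-1.16)(1 - σ(-1.16)) = 0.2387 × 0.7613 = 0.1817
∂L/∂z = ∂L/∂h · σ'(z) = -3 × 0.1817 = -0.5451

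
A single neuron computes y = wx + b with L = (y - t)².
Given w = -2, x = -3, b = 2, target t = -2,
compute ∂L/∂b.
∂L/∂b = 20

y = wx + b = (-2)(-3) + 2 = 8
∂L/∂y = 2(y - t) = 2(8 - -2) = 20
∂y/∂b = 1
∂L/∂b = ∂L/∂y · ∂y/∂b = 20 × 1 = 20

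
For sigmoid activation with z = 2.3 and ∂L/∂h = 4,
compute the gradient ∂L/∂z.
∂L/∂z = 0.3313

σ(2.3) = 0.9089
σ'(2.3) = σ(2.3)(1 - σ(2.3)) = 0.9089 × 0.09112 = 0.08282
∂L/∂z = ∂L/∂h · σ'(z) = 4 × 0.08282 = 0.3313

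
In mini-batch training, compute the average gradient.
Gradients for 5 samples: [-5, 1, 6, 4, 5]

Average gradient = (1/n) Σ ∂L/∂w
Average gradient = 2.2

Average = (1/5)(-5 + 1 + 6 + 4 + 5) = 11/5 = 2.2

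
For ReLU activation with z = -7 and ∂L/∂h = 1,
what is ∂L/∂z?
∂L/∂z = 0

h = ReLU(-7) = 0
Since z < 0: ∂h/∂z = 0
∂L/∂z = ∂L/∂h · ∂h/∂z = 1 × 0 = 0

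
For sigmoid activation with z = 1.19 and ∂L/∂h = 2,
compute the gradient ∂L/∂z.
∂L/∂z = 0.3577

σ(1.19) = 0.7667
σ'(1.19) = σ(1.19)(1 - σ(1.19)) = 0.7667 × 0.2333 = 0.1788
∂L/∂z = ∂L/∂h · σ'(z) = 2 × 0.1788 = 0.3577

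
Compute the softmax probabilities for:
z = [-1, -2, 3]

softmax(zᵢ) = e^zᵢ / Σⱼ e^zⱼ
p = [0.0179, 0.0066, 0.9756]

exp(z) = [0.3679, 0.1353, 20.09]
Sum = 20.59
p = [0.0179, 0.0066, 0.9756]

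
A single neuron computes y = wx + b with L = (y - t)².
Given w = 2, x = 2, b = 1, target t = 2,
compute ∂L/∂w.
∂L/∂w = 12

y = wx + b = (2)(2) + 1 = 5
∂L/∂y = 2(y - t) = 2(5 - 2) = 6
∂y/∂w = x = 2
∂L/∂w = ∂L/∂y · ∂y/∂w = 6 × 2 = 12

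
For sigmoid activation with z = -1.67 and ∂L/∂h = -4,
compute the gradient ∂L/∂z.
∂L/∂z = -0.5333

σ(-1.67) = 0.1584
σ'(-1.67) = σ(-1.67)(1 - σ(-1.67)) = 0.1584 × 0.8416 = 0.1333
∂L/∂z = ∂L/∂h · σ'(z) = -4 × 0.1333 = -0.5333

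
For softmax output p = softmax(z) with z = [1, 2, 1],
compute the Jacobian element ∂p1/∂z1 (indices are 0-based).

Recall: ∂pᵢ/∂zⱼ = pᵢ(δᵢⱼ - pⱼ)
∂p1/∂z1 = 0.2442

p = softmax(z) = [0.2119, 0.5761, 0.2119]
p1 = 0.5761

∂p1/∂z1 = p1(1 - p1) = 0.5761 × (1 - 0.5761) = 0.2442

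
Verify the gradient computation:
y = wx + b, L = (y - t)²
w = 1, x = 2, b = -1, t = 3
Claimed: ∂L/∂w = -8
Correct

y = (1)(2) + -1 = 1
∂L/∂y = 2(y - t) = 2(1 - 3) = -4
∂y/∂w = x = 2
∂L/∂w = -4 × 2 = -8

Claimed value: -8
Correct: The correct gradient is -8.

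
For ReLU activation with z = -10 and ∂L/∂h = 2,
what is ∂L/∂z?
∂L/∂z = 0

h = ReLU(-10) = 0
Since z < 0: ∂h/∂z = 0
∂L/∂z = ∂L/∂h · ∂h/∂z = 2 × 0 = 0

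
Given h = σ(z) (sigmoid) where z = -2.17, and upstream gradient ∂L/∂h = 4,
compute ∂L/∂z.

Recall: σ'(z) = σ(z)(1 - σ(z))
∂L/∂z = 0.3679

σ(-2.17) = 0.1025
σ'(-2.17) = σ(-2.17)(1 - σ(-2.17)) = 0.1025 × 0.8975 = 0.09198
∂L/∂z = ∂L/∂h · σ'(z) = 4 × 0.09198 = 0.3679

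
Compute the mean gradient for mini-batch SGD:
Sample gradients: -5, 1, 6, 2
Average gradient = 1

Average = (1/4)(-5 + 1 + 6 + 2) = 4/4 = 1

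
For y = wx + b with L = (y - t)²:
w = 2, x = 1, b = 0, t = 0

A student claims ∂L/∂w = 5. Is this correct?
Incorrect

y = (2)(1) + 0 = 2
∂L/∂y = 2(y - t) = 2(2 - 0) = 4
∂y/∂w = x = 1
∂L/∂w = 4 × 1 = 4

Claimed value: 5
Incorrect: The correct gradient is 4.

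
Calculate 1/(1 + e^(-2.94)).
0.9498

sigmoid(2.94) = 1/(1 + e^(-2.94)) = 1/(1 + 0.05287) = 0.9498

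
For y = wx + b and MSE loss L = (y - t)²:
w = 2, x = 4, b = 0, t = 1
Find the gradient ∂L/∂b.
∂L/∂b = 14

y = wx + b = (2)(4) + 0 = 8
∂L/∂y = 2(y - t) = 2(8 - 1) = 14
∂y/∂b = 1
∂L/∂b = ∂L/∂y · ∂y/∂b = 14 × 1 = 14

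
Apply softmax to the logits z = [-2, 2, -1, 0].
p = [0.0152, 0.831, 0.0414, 0.1125]

exp(z) = [0.1353, 7.389, 0.3679, 1]
Sum = 8.892
p = [0.0152, 0.831, 0.0414, 0.1125]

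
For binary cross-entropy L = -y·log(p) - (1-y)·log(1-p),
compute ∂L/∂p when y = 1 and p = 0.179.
∂L/∂p = -5.587

∂L/∂p = -y/p + (1-y)/(1-p) = -1/0.179 + 0 = -5.587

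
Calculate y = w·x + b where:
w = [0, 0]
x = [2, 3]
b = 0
y = 0

y = (0)(2) + (0)(3) + 0 = 0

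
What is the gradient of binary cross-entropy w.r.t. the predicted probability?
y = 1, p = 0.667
∂L/∂p = -1.499

∂L/∂p = -y/p + (1-y)/(1-p) = -1/0.667 + 0 = -1.499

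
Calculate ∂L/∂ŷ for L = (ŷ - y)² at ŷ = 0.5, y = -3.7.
∂L/∂ŷ = 8.4

∂L/∂ŷ = 2(ŷ - y) = 2(0.5 - -3.7) = 2(4.2) = 8.4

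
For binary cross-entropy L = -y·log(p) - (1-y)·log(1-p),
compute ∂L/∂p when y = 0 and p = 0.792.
∂L/∂p = 4.808

∂L/∂p = -y/p + (1-y)/(1-p) = 0 + 1/0.208 = 4.808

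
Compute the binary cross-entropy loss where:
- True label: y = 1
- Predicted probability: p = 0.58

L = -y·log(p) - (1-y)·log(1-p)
L = 0.5447

L = -1·log(0.58) - 0·log(0.42) = -log(0.58) = 0.5447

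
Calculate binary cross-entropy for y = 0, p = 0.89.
L = 2.207

L = -0·log(0.89) - 1·log(0.11) = -log(0.11) = 2.207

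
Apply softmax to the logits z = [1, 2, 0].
p = [0.2447, 0.6652, 0.09]

exp(z) = [2.718, 7.389, 1]
Sum = 11.11
p = [0.2447, 0.6652, 0.09]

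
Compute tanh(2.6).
0.989

tanh(2.6) = (e^(2.6) - e^(-2.6))/(e^(2.6) + e^(-2.6)) = 0.989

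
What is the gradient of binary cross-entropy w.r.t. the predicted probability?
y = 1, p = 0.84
∂L/∂p = -1.19

∂L/∂p = -y/p + (1-y)/(1-p) = -1/0.84 + 0 = -1.19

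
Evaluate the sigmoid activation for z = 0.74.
0.677

sigmoid(0.74) = 1/(1 + e^(-0.74)) = 1/(1 + 0.4771) = 0.677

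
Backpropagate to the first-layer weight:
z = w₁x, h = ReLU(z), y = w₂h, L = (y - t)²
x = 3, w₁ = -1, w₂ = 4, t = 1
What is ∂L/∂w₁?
∂L/∂w₁ = 0

Forward pass:
z = w₁x = -1×3 = -3
h = ReLU(-3) = 0
y = w₂h = 4×0 = 0

Backward pass:
∂L/∂y = 2(y - t) = 2(0 - 1) = -2
∂y/∂h = w₂ = 4
∂h/∂z = 0 (ReLU derivative)
∂z/∂w₁ = x = 3

∂L/∂w₁ = -2 × 4 × 0 × 3 = 0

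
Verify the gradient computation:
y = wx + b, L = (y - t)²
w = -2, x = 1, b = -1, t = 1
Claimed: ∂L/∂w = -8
Correct

y = (-2)(1) + -1 = -3
∂L/∂y = 2(y - t) = 2(-3 - 1) = -8
∂y/∂w = x = 1
∂L/∂w = -8 × 1 = -8

Claimed value: -8
Correct: The correct gradient is -8.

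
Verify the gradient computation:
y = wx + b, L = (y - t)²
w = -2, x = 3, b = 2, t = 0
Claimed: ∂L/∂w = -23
Incorrect

y = (-2)(3) + 2 = -4
∂L/∂y = 2(y - t) = 2(-4 - 0) = -8
∂y/∂w = x = 3
∂L/∂w = -8 × 3 = -24

Claimed value: -23
Incorrect: The correct gradient is -24.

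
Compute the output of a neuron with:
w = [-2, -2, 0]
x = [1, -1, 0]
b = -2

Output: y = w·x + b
y = -2

y = (-2)(1) + (-2)(-1) + (0)(0) + -2 = -2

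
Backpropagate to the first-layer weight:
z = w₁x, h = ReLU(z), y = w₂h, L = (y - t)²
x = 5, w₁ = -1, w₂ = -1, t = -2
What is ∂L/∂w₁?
∂L/∂w₁ = 0

Forward pass:
z = w₁x = -1×5 = -5
h = ReLU(-5) = 0
y = w₂h = -1×0 = 0

Backward pass:
∂L/∂y = 2(y - t) = 2(0 - -2) = 4
∂y/∂h = w₂ = -1
∂h/∂z = 0 (ReLU derivative)
∂z/∂w₁ = x = 5

∂L/∂w₁ = 4 × -1 × 0 × 5 = 0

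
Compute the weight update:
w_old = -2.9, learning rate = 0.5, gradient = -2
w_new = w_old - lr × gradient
w_new = -1.9

w_new = w - η·∂L/∂w = -2.9 - 0.5×(-2) = -2.9 - (-1) = -1.9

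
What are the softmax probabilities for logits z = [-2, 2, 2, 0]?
p = [0.0085, 0.4643, 0.4643, 0.0628]

exp(z) = [0.1353, 7.389, 7.389, 1]
Sum = 15.91
p = [0.0085, 0.4643, 0.4643, 0.0628]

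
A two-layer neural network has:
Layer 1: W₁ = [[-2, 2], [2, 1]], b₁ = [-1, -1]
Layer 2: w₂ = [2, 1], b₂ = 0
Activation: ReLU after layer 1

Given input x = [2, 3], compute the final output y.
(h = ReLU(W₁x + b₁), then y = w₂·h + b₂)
y = 8

Layer 1 pre-activation: z₁ = [1, 6]
After ReLU: h = [1, 6]
Layer 2 output: y = 2×1 + 1×6 + 0 = 8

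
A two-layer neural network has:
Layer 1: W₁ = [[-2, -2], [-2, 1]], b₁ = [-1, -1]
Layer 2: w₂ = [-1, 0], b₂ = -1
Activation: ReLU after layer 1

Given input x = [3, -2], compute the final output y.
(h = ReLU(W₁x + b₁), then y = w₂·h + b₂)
y = -1

Layer 1 pre-activation: z₁ = [-3, -9]
After ReLU: h = [0, 0]
Layer 2 output: y = -1×0 + 0×0 + -1 = -1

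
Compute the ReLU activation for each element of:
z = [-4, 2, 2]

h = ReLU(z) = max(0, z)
h = [0, 2, 2]

ReLU applied element-wise: max(0,-4)=0, max(0,2)=2, max(0,2)=2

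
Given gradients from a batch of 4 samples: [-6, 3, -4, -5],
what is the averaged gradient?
Average gradient = -3

Average = (1/4)(-6 + 3 + -4 + -5) = -12/4 = -3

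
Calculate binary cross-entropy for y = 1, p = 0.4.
L = 0.9163

L = -1·log(0.4) - 0·log(0.6) = -log(0.4) = 0.9163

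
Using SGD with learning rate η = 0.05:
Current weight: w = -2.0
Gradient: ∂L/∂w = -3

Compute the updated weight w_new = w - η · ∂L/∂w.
w_new = -1.85

w_new = w - η·∂L/∂w = -2.0 - 0.05×(-3) = -2.0 - (-0.15) = -1.85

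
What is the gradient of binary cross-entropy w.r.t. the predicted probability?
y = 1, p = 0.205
∂L/∂p = -4.878

∂L/∂p = -y/p + (1-y)/(1-p) = -1/0.205 + 0 = -4.878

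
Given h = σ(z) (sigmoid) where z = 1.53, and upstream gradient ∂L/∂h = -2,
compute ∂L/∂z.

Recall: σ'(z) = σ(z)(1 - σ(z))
∂L/∂z = -0.2926

σ(1.53) = 0.822
σ'(1.53) = σ(1.53)(1 - σ(1.53)) = 0.822 × 0.178 = 0.1463
∂L/∂z = ∂L/∂h · σ'(z) = -2 × 0.1463 = -0.2926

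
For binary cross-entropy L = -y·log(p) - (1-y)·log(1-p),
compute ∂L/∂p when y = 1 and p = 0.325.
∂L/∂p = -3.077

∂L/∂p = -y/p + (1-y)/(1-p) = -1/0.325 + 0 = -3.077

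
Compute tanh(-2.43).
-0.9846

tanh(-2.43) = (e^(-2.43) - e^(2.43))/(e^(-2.43) + e^(2.43)) = -0.9846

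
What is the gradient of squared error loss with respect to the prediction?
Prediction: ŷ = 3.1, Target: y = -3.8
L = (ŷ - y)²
∂L/∂ŷ = 13.8

∂L/∂ŷ = 2(ŷ - y) = 2(3.1 - -3.8) = 2(6.9) = 13.8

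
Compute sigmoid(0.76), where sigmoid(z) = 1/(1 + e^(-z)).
0.6814

sigmoid(0.76) = 1/(1 + e^(-0.76)) = 1/(1 + 0.4677) = 0.6814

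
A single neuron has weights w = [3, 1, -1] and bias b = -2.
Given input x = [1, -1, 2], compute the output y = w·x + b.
y = -2

y = (3)(1) + (1)(-1) + (-1)(2) + -2 = -2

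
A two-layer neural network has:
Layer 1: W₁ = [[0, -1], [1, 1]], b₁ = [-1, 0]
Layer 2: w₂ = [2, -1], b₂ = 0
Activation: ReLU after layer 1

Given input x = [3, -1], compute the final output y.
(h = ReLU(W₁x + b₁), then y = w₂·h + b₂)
y = -2

Layer 1 pre-activation: z₁ = [0, 2]
After ReLU: h = [0, 2]
Layer 2 output: y = 2×0 + -1×2 + 0 = -2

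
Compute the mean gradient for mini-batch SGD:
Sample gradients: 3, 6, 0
Average gradient = 3

Average = (1/3)(3 + 6 + 0) = 9/3 = 3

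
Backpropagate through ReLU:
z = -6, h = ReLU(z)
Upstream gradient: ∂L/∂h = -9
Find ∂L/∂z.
∂L/∂z = 0

h = ReLU(-6) = 0
Since z < 0: ∂h/∂z = 0
∂L/∂z = ∂L/∂h · ∂h/∂z = -9 × 0 = 0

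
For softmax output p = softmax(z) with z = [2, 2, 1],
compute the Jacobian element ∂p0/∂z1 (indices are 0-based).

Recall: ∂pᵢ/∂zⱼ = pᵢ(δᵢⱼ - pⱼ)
∂p0/∂z1 = -0.1784

p = softmax(z) = [0.4223, 0.4223, 0.1554]
p0 = 0.4223, p1 = 0.4223

∂p0/∂z1 = -p0 × p1 = -0.4223 × 0.4223 = -0.1784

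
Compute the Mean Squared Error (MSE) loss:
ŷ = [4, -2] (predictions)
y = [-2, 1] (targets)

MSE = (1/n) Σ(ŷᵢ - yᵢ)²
MSE = 22.5

MSE = (1/2)((4--2)² + (-2-1)²) = (1/2)(36 + 9) = 22.5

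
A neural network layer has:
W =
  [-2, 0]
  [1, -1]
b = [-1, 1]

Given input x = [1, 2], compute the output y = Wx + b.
y = [-3, 0]

Wx = [-2×1 + 0×2, 1×1 + -1×2]
   = [-2, -1]
y = Wx + b = [-2 + -1, -1 + 1] = [-3, 0]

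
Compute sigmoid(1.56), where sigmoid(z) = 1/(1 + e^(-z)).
0.8264

sigmoid(1.56) = 1/(1 + e^(-1.56)) = 1/(1 + 0.2101) = 0.8264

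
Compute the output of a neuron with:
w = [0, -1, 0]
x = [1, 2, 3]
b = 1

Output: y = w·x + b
y = -1

y = (0)(1) + (-1)(2) + (0)(3) + 1 = -1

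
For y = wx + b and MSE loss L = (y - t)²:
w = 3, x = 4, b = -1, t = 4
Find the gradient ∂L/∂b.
∂L/∂b = 14

y = wx + b = (3)(4) + -1 = 11
∂L/∂y = 2(y - t) = 2(11 - 4) = 14
∂y/∂b = 1
∂L/∂b = ∂L/∂y · ∂y/∂b = 14 × 1 = 14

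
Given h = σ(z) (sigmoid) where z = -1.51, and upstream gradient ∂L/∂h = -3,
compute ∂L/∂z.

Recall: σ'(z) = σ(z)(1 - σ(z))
∂L/∂z = -0.4446

σ(-1.51) = 0.1809
σ'(-1.51) = σ(-1.51)(1 - σ(-1.51)) = 0.1809 × 0.8191 = 0.1482
∂L/∂z = ∂L/∂h · σ'(z) = -3 × 0.1482 = -0.4446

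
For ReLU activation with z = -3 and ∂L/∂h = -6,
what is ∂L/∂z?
∂L/∂z = 0

h = ReLU(-3) = 0
Since z < 0: ∂h/∂z = 0
∂L/∂z = ∂L/∂h · ∂h/∂z = -6 × 0 = 0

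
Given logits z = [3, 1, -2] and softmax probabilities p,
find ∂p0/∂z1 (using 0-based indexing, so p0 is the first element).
∂p0/∂z1 = -0.1038

p = softmax(z) = [0.8756, 0.1185, 0.0059]
p0 = 0.8756, p1 = 0.1185

∂p0/∂z1 = -p0 × p1 = -0.8756 × 0.1185 = -0.1038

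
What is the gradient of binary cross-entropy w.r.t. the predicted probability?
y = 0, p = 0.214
∂L/∂p = 1.272

∂L/∂p = -y/p + (1-y)/(1-p) = 0 + 1/0.786 = 1.272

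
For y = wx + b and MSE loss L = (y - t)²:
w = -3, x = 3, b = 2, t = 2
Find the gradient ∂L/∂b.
∂L/∂b = -18

y = wx + b = (-3)(3) + 2 = -7
∂L/∂y = 2(y - t) = 2(-7 - 2) = -18
∂y/∂b = 1
∂L/∂b = ∂L/∂y · ∂y/∂b = -18 × 1 = -18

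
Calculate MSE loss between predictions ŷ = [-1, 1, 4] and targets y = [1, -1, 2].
MSE = 4

MSE = (1/3)((-1-1)² + (1--1)² + (4-2)²) = (1/3)(4 + 4 + 4) = 4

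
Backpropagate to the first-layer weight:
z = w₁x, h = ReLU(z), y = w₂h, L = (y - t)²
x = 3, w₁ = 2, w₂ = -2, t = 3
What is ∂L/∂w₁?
∂L/∂w₁ = 180

Forward pass:
z = w₁x = 2×3 = 6
h = ReLU(6) = 6
y = w₂h = -2×6 = -12

Backward pass:
∂L/∂y = 2(y - t) = 2(-12 - 3) = -30
∂y/∂h = w₂ = -2
∂h/∂z = 1 (ReLU derivative)
∂z/∂w₁ = x = 3

∂L/∂w₁ = -30 × -2 × 1 × 3 = 180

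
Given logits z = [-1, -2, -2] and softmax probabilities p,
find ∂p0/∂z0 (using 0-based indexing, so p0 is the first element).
∂p0/∂z0 = 0.2442

p = softmax(z) = [0.5761, 0.2119, 0.2119]
p0 = 0.5761

∂p0/∂z0 = p0(1 - p0) = 0.5761 × (1 - 0.5761) = 0.2442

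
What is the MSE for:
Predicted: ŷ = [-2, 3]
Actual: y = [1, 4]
MSE = 5

MSE = (1/2)((-2-1)² + (3-4)²) = (1/2)(9 + 1) = 5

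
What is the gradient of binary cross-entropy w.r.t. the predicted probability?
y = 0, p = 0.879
∂L/∂p = 8.264

∂L/∂p = -y/p + (1-y)/(1-p) = 0 + 1/0.121 = 8.264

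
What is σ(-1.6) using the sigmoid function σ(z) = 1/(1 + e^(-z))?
0.168

sigmoid(-1.6) = 1/(1 + e^(1.6)) = 1/(1 + 4.953) = 0.168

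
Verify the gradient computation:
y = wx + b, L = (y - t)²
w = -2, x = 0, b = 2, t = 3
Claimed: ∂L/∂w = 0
Correct

y = (-2)(0) + 2 = 2
∂L/∂y = 2(y - t) = 2(2 - 3) = -2
∂y/∂w = x = 0
∂L/∂w = -2 × 0 = 0

Claimed value: 0
Correct: The correct gradient is 0.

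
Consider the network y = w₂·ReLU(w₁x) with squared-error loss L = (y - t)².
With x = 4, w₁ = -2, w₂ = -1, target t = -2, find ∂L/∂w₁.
∂L/∂w₁ = 0

Forward pass:
z = w₁x = -2×4 = -8
h = ReLU(-8) = 0
y = w₂h = -1×0 = 0

Backward pass:
∂L/∂y = 2(y - t) = 2(0 - -2) = 4
∂y/∂h = w₂ = -1
∂h/∂z = 0 (ReLU derivative)
∂z/∂w₁ = x = 4

∂L/∂w₁ = 4 × -1 × 0 × 4 = 0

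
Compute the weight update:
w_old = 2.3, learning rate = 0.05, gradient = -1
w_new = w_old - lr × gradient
w_new = 2.35

w_new = w - η·∂L/∂w = 2.3 - 0.05×(-1) = 2.3 - (-0.05) = 2.35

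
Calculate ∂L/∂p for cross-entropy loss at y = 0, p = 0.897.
∂L/∂p = 9.709

∂L/∂p = -y/p + (1-y)/(1-p) = 0 + 1/0.103 = 9.709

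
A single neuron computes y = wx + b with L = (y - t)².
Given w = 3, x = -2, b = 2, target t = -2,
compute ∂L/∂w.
∂L/∂w = 8

y = wx + b = (3)(-2) + 2 = -4
∂L/∂y = 2(y - t) = 2(-4 - -2) = -4
∂y/∂w = x = -2
∂L/∂w = ∂L/∂y · ∂y/∂w = -4 × -2 = 8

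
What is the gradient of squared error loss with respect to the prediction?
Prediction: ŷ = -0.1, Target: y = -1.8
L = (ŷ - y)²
∂L/∂ŷ = 3.4

∂L/∂ŷ = 2(ŷ - y) = 2(-0.1 - -1.8) = 2(1.7) = 3.4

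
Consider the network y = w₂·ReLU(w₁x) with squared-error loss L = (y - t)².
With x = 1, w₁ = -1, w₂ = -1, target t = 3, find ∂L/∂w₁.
∂L/∂w₁ = 0

Forward pass:
z = w₁x = -1×1 = -1
h = ReLU(-1) = 0
y = w₂h = -1×0 = 0

Backward pass:
∂L/∂y = 2(y - t) = 2(0 - 3) = -6
∂y/∂h = w₂ = -1
∂h/∂z = 0 (ReLU derivative)
∂z/∂w₁ = x = 1

∂L/∂w₁ = -6 × -1 × 0 × 1 = 0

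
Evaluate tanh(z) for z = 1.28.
0.8565

tanh(1.28) = (e^(1.28) - e^(-1.28))/(e^(1.28) + e^(-1.28)) = 0.8565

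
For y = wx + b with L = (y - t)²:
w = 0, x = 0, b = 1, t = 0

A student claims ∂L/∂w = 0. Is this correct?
Correct

y = (0)(0) + 1 = 1
∂L/∂y = 2(y - t) = 2(1 - 0) = 2
∂y/∂w = x = 0
∂L/∂w = 2 × 0 = 0

Claimed value: 0
Correct: The correct gradient is 0.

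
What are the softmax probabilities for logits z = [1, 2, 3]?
p = [0.09, 0.2447, 0.6652]

exp(z) = [2.718, 7.389, 20.09]
Sum = 30.19
p = [0.09, 0.2447, 0.6652]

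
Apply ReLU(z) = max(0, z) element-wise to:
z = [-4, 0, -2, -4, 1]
h = [0, 0, 0, 0, 1]

ReLU applied element-wise: max(0,-4)=0, max(0,0)=0, max(0,-2)=0, max(0,-4)=0, max(0,1)=1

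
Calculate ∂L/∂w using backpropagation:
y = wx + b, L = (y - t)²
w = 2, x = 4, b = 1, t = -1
∂L/∂w = 80

y = wx + b = (2)(4) + 1 = 9
∂L/∂y = 2(y - t) = 2(9 - -1) = 20
∂y/∂w = x = 4
∂L/∂w = ∂L/∂y · ∂y/∂w = 20 × 4 = 80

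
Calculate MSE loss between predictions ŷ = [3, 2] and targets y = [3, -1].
MSE = 4.5

MSE = (1/2)((3-3)² + (2--1)²) = (1/2)(0 + 9) = 4.5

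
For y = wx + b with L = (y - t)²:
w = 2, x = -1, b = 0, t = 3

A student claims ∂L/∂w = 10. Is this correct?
Correct

y = (2)(-1) + 0 = -2
∂L/∂y = 2(y - t) = 2(-2 - 3) = -10
∂y/∂w = x = -1
∂L/∂w = -10 × -1 = 10

Claimed value: 10
Correct: The correct gradient is 10.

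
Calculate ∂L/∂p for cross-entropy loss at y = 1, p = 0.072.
∂L/∂p = -13.89

∂L/∂p = -y/p + (1-y)/(1-p) = -1/0.072 + 0 = -13.89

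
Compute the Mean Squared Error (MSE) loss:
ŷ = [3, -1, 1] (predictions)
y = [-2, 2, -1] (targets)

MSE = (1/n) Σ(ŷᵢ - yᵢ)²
MSE = 12.67

MSE = (1/3)((3--2)² + (-1-2)² + (1--1)²) = (1/3)(25 + 9 + 4) = 12.67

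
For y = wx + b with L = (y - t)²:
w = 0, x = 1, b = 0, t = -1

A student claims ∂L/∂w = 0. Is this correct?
Incorrect

y = (0)(1) + 0 = 0
∂L/∂y = 2(y - t) = 2(0 - -1) = 2
∂y/∂w = x = 1
∂L/∂w = 2 × 1 = 2

Claimed value: 0
Incorrect: The correct gradient is 2.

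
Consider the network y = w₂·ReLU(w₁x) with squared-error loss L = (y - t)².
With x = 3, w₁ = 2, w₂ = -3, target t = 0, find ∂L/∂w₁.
∂L/∂w₁ = 324

Forward pass:
z = w₁x = 2×3 = 6
h = ReLU(6) = 6
y = w₂h = -3×6 = -18

Backward pass:
∂L/∂y = 2(y - t) = 2(-18 - 0) = -36
∂y/∂h = w₂ = -3
∂h/∂z = 1 (ReLU derivative)
∂z/∂w₁ = x = 3

∂L/∂w₁ = -36 × -3 × 1 × 3 = 324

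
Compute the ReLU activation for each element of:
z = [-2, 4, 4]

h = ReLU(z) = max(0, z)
h = [0, 4, 4]

ReLU applied element-wise: max(0,-2)=0, max(0,4)=4, max(0,4)=4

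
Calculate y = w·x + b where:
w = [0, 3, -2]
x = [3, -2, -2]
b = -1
y = -3

y = (0)(3) + (3)(-2) + (-2)(-2) + -1 = -3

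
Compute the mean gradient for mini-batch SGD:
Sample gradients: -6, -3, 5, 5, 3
Average gradient = 0.8

Average = (1/5)(-6 + -3 + 5 + 5 + 3) = 4/5 = 0.8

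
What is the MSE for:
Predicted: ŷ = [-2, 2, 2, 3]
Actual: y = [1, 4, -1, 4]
MSE = 5.75

MSE = (1/4)((-2-1)² + (2-4)² + (2--1)² + (3-4)²) = (1/4)(9 + 4 + 9 + 1) = 5.75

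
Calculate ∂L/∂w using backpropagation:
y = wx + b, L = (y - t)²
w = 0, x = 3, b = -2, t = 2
∂L/∂w = -24

y = wx + b = (0)(3) + -2 = -2
∂L/∂y = 2(y - t) = 2(-2 - 2) = -8
∂y/∂w = x = 3
∂L/∂w = ∂L/∂y · ∂y/∂w = -8 × 3 = -24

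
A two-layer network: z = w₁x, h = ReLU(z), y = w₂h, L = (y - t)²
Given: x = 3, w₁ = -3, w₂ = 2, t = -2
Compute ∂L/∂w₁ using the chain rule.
∂L/∂w₁ = 0

Forward pass:
z = w₁x = -3×3 = -9
h = ReLU(-9) = 0
y = w₂h = 2×0 = 0

Backward pass:
∂L/∂y = 2(y - t) = 2(0 - -2) = 4
∂y/∂h = w₂ = 2
∂h/∂z = 0 (ReLU derivative)
∂z/∂w₁ = x = 3

∂L/∂w₁ = 4 × 2 × 0 × 3 = 0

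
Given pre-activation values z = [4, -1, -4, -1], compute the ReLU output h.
h = [4, 0, 0, 0]

ReLU applied element-wise: max(0,4)=4, max(0,-1)=0, max(0,-4)=0, max(0,-1)=0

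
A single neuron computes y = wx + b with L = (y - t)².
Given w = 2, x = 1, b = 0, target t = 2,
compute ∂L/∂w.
∂L/∂w = 0

y = wx + b = (2)(1) + 0 = 2
∂L/∂y = 2(y - t) = 2(2 - 2) = 0
∂y/∂w = x = 1
∂L/∂w = ∂L/∂y · ∂y/∂w = 0 × 1 = 0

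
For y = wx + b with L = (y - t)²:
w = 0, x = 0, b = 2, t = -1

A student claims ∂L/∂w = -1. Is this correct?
Incorrect

y = (0)(0) + 2 = 2
∂L/∂y = 2(y - t) = 2(2 - -1) = 6
∂y/∂w = x = 0
∂L/∂w = 6 × 0 = 0

Claimed value: -1
Incorrect: The correct gradient is 0.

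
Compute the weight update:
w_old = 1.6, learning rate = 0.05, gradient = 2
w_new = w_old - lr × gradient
w_new = 1.5

w_new = w - η·∂L/∂w = 1.6 - 0.05×(2) = 1.6 - (0.1) = 1.5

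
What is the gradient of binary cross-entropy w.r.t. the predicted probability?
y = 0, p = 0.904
∂L/∂p = 10.42

∂L/∂p = -y/p + (1-y)/(1-p) = 0 + 1/0.096 = 10.42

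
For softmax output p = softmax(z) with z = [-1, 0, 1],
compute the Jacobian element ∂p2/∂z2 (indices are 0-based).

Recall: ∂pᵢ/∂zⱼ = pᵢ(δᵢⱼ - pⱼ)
∂p2/∂z2 = 0.2227

p = softmax(z) = [0.09003, 0.2447, 0.6652]
p2 = 0.6652

∂p2/∂z2 = p2(1 - p2) = 0.6652 × (1 - 0.6652) = 0.2227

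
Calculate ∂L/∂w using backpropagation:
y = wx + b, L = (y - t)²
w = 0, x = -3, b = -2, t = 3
∂L/∂w = 30

y = wx + b = (0)(-3) + -2 = -2
∂L/∂y = 2(y - t) = 2(-2 - 3) = -10
∂y/∂w = x = -3
∂L/∂w = ∂L/∂y · ∂y/∂w = -10 × -3 = 30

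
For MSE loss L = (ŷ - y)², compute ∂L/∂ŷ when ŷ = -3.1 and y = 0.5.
∂L/∂ŷ = -7.2

∂L/∂ŷ = 2(ŷ - y) = 2(-3.1 - 0.5) = 2(-3.6) = -7.2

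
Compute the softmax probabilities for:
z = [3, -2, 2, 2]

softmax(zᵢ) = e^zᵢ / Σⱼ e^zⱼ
p = [0.5739, 0.0039, 0.2111, 0.2111]

exp(z) = [20.09, 0.1353, 7.389, 7.389]
Sum = 35
p = [0.5739, 0.0039, 0.2111, 0.2111]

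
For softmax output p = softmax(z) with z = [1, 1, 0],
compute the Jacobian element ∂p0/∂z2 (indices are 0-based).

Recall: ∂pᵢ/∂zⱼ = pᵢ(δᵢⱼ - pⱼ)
∂p0/∂z2 = -0.06561

p = softmax(z) = [0.4223, 0.4223, 0.1554]
p0 = 0.4223, p2 = 0.1554

∂p0/∂z2 = -p0 × p2 = -0.4223 × 0.1554 = -0.06561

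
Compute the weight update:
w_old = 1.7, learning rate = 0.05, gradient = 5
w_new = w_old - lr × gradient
w_new = 1.45

w_new = w - η·∂L/∂w = 1.7 - 0.05×(5) = 1.7 - (0.25) = 1.45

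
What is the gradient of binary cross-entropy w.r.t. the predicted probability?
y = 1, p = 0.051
∂L/∂p = -19.61

∂L/∂p = -y/p + (1-y)/(1-p) = -1/0.051 + 0 = -19.61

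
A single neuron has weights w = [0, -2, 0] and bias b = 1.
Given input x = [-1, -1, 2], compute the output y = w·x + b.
y = 3

y = (0)(-1) + (-2)(-1) + (0)(2) + 1 = 3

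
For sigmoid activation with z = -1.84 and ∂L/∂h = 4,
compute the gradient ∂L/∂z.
∂L/∂z = 0.4731

σ(-1.84) = 0.1371
σ'(-1.84) = σ(-1.84)(1 - σ(-1.84)) = 0.1371 × 0.8629 = 0.1183
∂L/∂z = ∂L/∂h · σ'(z) = 4 × 0.1183 = 0.4731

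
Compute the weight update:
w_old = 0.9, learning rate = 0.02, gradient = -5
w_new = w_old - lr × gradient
w_new = 1

w_new = w - η·∂L/∂w = 0.9 - 0.02×(-5) = 0.9 - (-0.1) = 1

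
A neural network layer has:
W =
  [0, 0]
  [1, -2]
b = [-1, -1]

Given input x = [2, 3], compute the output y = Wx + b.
y = [-1, -5]

Wx = [0×2 + 0×3, 1×2 + -2×3]
   = [0, -4]
y = Wx + b = [0 + -1, -4 + -1] = [-1, -5]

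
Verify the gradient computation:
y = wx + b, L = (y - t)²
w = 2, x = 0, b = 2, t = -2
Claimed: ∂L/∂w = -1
Incorrect

y = (2)(0) + 2 = 2
∂L/∂y = 2(y - t) = 2(2 - -2) = 8
∂y/∂w = x = 0
∂L/∂w = 8 × 0 = 0

Claimed value: -1
Incorrect: The correct gradient is 0.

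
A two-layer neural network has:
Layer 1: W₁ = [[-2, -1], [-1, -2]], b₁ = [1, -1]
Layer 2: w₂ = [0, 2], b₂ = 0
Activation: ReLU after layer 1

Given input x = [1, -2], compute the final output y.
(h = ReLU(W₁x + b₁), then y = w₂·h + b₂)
y = 4

Layer 1 pre-activation: z₁ = [1, 2]
After ReLU: h = [1, 2]
Layer 2 output: y = 0×1 + 2×2 + 0 = 4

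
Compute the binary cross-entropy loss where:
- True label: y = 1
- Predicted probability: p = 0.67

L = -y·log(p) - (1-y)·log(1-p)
L = 0.4005

L = -1·log(0.67) - 0·log(0.33) = -log(0.67) = 0.4005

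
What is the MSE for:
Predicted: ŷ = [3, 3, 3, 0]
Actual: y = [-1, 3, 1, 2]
MSE = 6

MSE = (1/4)((3--1)² + (3-3)² + (3-1)² + (0-2)²) = (1/4)(16 + 0 + 4 + 4) = 6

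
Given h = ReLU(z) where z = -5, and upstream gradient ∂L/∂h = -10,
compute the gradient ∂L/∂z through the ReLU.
∂L/∂z = 0

h = ReLU(-5) = 0
Since z < 0: ∂h/∂z = 0
∂L/∂z = ∂L/∂h · ∂h/∂z = -10 × 0 = 0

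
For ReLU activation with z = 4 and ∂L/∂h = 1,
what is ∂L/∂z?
∂L/∂z = 1

h = ReLU(4) = 4
Since z > 0: ∂h/∂z = 1
∂L/∂z = ∂L/∂h · ∂h/∂z = 1 × 1 = 1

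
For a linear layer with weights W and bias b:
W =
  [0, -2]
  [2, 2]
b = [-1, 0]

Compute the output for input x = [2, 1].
y = [-3, 6]

Wx = [0×2 + -2×1, 2×2 + 2×1]
   = [-2, 6]
y = Wx + b = [-2 + -1, 6 + 0] = [-3, 6]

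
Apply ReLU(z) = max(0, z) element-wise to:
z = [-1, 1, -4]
h = [0, 1, 0]

ReLU applied element-wise: max(0,-1)=0, max(0,1)=1, max(0,-4)=0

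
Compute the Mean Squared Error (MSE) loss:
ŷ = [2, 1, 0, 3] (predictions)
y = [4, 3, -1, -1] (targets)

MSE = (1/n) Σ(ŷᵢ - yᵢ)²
MSE = 6.25

MSE = (1/4)((2-4)² + (1-3)² + (0--1)² + (3--1)²) = (1/4)(4 + 4 + 1 + 16) = 6.25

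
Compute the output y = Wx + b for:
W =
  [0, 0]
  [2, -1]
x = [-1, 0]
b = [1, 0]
y = [1, -2]

Wx = [0×-1 + 0×0, 2×-1 + -1×0]
   = [0, -2]
y = Wx + b = [0 + 1, -2 + 0] = [1, -2]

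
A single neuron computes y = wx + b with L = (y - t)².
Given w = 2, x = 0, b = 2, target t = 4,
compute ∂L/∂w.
∂L/∂w = 0

y = wx + b = (2)(0) + 2 = 2
∂L/∂y = 2(y - t) = 2(2 - 4) = -4
∂y/∂w = x = 0
∂L/∂w = ∂L/∂y · ∂y/∂w = -4 × 0 = 0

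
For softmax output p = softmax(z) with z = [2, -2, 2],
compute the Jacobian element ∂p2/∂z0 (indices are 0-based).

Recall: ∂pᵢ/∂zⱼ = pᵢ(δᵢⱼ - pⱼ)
∂p2/∂z0 = -0.2455

p = softmax(z) = [0.4955, 0.009075, 0.4955]
p2 = 0.4955, p0 = 0.4955

∂p2/∂z0 = -p2 × p0 = -0.4955 × 0.4955 = -0.2455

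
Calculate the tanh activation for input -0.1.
-0.09967

tanh(-0.1) = (e^(-0.1) - e^(0.1))/(e^(-0.1) + e^(0.1)) = -0.09967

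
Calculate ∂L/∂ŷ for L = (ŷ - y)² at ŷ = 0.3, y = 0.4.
∂L/∂ŷ = -0.2

∂L/∂ŷ = 2(ŷ - y) = 2(0.3 - 0.4) = 2(-0.1) = -0.2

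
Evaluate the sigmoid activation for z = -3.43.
0.03137

sigmoid(-3.43) = 1/(1 + e^(3.43)) = 1/(1 + 30.88) = 0.03137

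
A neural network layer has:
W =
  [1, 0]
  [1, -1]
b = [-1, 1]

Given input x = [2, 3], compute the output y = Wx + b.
y = [1, 0]

Wx = [1×2 + 0×3, 1×2 + -1×3]
   = [2, -1]
y = Wx + b = [2 + -1, -1 + 1] = [1, 0]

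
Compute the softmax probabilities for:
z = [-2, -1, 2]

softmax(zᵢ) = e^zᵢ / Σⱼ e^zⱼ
p = [0.0171, 0.0466, 0.9362]

exp(z) = [0.1353, 0.3679, 7.389]
Sum = 7.892
p = [0.0171, 0.0466, 0.9362]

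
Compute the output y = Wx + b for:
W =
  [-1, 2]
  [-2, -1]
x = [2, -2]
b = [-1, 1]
y = [-7, -1]

Wx = [-1×2 + 2×-2, -2×2 + -1×-2]
   = [-6, -2]
y = Wx + b = [-6 + -1, -2 + 1] = [-7, -1]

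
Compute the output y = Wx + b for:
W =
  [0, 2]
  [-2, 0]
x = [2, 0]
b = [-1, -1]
y = [-1, -5]

Wx = [0×2 + 2×0, -2×2 + 0×0]
   = [0, -4]
y = Wx + b = [0 + -1, -4 + -1] = [-1, -5]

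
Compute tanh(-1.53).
-0.9104

tanh(-1.53) = (e^(-1.53) - e^(1.53))/(e^(-1.53) + e^(1.53)) = -0.9104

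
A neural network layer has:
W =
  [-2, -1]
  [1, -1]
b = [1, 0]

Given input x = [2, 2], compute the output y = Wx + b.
y = [-5, 0]

Wx = [-2×2 + -1×2, 1×2 + -1×2]
   = [-6, 0]
y = Wx + b = [-6 + 1, 0 + 0] = [-5, 0]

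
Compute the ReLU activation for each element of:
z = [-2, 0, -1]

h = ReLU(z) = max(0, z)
h = [0, 0, 0]

ReLU applied element-wise: max(0,-2)=0, max(0,0)=0, max(0,-1)=0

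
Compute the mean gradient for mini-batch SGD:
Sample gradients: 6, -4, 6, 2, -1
Average gradient = 1.8

Average = (1/5)(6 + -4 + 6 + 2 + -1) = 9/5 = 1.8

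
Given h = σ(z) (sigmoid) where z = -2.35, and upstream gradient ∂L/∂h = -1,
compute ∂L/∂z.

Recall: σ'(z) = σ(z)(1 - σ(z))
∂L/∂z = -0.07949

σ(-2.35) = 0.08707
σ'(-2.35) = σ(-2.35)(1 - σ(-2.35)) = 0.08707 × 0.9129 = 0.07949
∂L/∂z = ∂L/∂h · σ'(z) = -1 × 0.07949 = -0.07949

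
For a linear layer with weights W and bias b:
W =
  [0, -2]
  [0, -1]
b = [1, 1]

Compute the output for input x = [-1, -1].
y = [3, 2]

Wx = [0×-1 + -2×-1, 0×-1 + -1×-1]
   = [2, 1]
y = Wx + b = [2 + 1, 1 + 1] = [3, 2]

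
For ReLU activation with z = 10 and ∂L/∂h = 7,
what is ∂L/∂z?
∂L/∂z = 7

h = ReLU(10) = 10
Since z > 0: ∂h/∂z = 1
∂L/∂z = ∂L/∂h · ∂h/∂z = 7 × 1 = 7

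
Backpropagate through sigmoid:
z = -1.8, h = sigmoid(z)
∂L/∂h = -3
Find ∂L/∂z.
∂L/∂z = -0.3652

σ(-1.8) = 0.1419
σ'(-1.8) = σ(-1.8)(1 - σ(-1.8)) = 0.1419 × 0.8581 = 0.1217
∂L/∂z = ∂L/∂h · σ'(z) = -3 × 0.1217 = -0.3652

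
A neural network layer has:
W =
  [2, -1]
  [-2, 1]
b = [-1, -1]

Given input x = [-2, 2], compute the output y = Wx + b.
y = [-7, 5]

Wx = [2×-2 + -1×2, -2×-2 + 1×2]
   = [-6, 6]
y = Wx + b = [-6 + -1, 6 + -1] = [-7, 5]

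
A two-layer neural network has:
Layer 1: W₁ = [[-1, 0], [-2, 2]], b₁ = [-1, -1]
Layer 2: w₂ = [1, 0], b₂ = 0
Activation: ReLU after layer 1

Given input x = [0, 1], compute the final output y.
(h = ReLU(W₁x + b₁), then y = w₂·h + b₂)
y = 0

Layer 1 pre-activation: z₁ = [-1, 1]
After ReLU: h = [0, 1]
Layer 2 output: y = 1×0 + 0×1 + 0 = 0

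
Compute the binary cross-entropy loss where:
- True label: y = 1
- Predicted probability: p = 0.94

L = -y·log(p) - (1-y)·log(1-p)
L = 0.06188

L = -1·log(0.94) - 0·log(0.06) = -log(0.94) = 0.06188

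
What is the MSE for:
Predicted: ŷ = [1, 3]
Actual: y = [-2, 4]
MSE = 5

MSE = (1/2)((1--2)² + (3-4)²) = (1/2)(9 + 1) = 5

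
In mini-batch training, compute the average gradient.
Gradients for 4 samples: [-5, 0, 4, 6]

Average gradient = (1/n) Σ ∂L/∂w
Average gradient = 1.25

Average = (1/4)(-5 + 0 + 4 + 6) = 5/4 = 1.25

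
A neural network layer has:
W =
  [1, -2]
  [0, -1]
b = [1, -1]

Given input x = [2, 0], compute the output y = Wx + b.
y = [3, -1]

Wx = [1×2 + -2×0, 0×2 + -1×0]
   = [2, 0]
y = Wx + b = [2 + 1, 0 + -1] = [3, -1]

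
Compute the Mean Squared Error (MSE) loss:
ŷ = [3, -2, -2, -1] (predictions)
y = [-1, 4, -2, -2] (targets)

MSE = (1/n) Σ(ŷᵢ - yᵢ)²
MSE = 13.25

MSE = (1/4)((3--1)² + (-2-4)² + (-2--2)² + (-1--2)²) = (1/4)(16 + 36 + 0 + 1) = 13.25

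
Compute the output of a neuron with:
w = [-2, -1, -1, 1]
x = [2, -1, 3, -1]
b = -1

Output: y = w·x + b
y = -8

y = (-2)(2) + (-1)(-1) + (-1)(3) + (1)(-1) + -1 = -8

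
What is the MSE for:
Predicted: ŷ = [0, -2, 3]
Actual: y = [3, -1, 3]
MSE = 3.333

MSE = (1/3)((0-3)² + (-2--1)² + (3-3)²) = (1/3)(9 + 1 + 0) = 3.333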